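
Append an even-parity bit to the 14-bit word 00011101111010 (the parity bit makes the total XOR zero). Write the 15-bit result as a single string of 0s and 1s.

000111011110100

XOR of the 14 data bits: 0⊕0⊕0⊕1⊕1⊕1⊕0⊕1⊕1⊕1⊕1⊕0⊕1⊕0 = 0
Parity bit = 0 (so all 15 bits XOR to 0).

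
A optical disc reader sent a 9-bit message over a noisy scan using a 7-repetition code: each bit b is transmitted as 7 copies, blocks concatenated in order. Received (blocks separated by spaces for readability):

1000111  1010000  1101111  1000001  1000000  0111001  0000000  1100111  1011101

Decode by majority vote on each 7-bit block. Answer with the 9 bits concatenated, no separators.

Block 1 (1000111): 4 ones → 1
Block 2 (1010000): 2 ones → 0
Block 3 (1101111): 6 ones → 1
Block 4 (1000001): 2 ones → 0
Block 5 (1000000): 1 one → 0
Block 6 (0111001): 4 ones → 1
Block 7 (0000000): 0 ones → 0
Block 8 (1100111): 5 ones → 1
Block 9 (1011101): 5 ones → 1

101001011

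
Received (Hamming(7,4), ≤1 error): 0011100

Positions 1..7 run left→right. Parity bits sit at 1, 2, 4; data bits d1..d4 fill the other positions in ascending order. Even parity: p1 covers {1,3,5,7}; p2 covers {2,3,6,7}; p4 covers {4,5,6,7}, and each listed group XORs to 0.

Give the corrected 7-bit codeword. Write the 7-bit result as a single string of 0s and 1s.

s1 (pos 1,3,5,7): 0⊕1⊕1⊕0 = 0
s2 (pos 2,3,6,7): 0⊕1⊕0⊕0 = 1
s4 (pos 4,5,6,7): 1⊕1⊕0⊕0 = 0
Syndrome s4…s1 = 010 → error at position 2.
Flip position 2: 0011100 → 0111100

0111100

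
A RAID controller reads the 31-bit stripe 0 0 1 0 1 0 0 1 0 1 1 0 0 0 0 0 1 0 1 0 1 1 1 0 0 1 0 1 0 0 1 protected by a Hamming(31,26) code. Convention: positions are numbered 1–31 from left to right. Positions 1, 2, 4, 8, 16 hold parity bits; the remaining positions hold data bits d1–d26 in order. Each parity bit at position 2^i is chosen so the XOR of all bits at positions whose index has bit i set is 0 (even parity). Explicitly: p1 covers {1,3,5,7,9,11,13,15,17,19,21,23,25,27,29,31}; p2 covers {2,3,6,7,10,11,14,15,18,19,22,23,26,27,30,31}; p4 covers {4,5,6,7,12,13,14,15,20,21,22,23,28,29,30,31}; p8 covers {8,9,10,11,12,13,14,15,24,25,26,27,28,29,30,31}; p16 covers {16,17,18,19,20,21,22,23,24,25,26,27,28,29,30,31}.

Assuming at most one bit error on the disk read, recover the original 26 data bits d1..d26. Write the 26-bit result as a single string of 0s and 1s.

11000110000101011100101001

s1 (pos 1,3,5,7,9,11,13,15,17,19,21,23,25,27,29,31): 0⊕1⊕1⊕0⊕0⊕1⊕0⊕0⊕1⊕1⊕1⊕1⊕0⊕0⊕0⊕1 = 0
s2 (pos 2,3,6,7,10,11,14,15,18,19,22,23,26,27,30,31): 0⊕1⊕0⊕0⊕1⊕1⊕0⊕0⊕0⊕1⊕1⊕1⊕1⊕0⊕0⊕1 = 0
s4 (pos 4,5,6,7,12,13,14,15,20,21,22,23,28,29,30,31): 0⊕1⊕0⊕0⊕0⊕0⊕0⊕0⊕0⊕1⊕1⊕1⊕1⊕0⊕0⊕1 = 0
s8 (pos 8,9,10,11,12,13,14,15,24,25,26,27,28,29,30,31): 1⊕0⊕1⊕1⊕0⊕0⊕0⊕0⊕0⊕0⊕1⊕0⊕1⊕0⊕0⊕1 = 0
s16 (pos 16,17,18,19,20,21,22,23,24,25,26,27,28,29,30,31): 0⊕1⊕0⊕1⊕0⊕1⊕1⊕1⊕0⊕0⊕1⊕0⊕1⊕0⊕0⊕1 = 0
Syndrome s16…s1 = 00000 → no error.
Read data bits from positions 3,5,6,7,9,10,11,12,13,14,15,17,18,19,20,21,22,23,24,25,26,27,28,29,30,31: 11000110000101011100101001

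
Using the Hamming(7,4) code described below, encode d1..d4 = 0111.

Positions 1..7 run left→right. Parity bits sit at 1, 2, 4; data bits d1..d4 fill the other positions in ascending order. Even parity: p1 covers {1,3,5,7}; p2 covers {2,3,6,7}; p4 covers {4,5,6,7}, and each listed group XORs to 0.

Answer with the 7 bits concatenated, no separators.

Place data at non-parity positions: p1 p2 0 p4 1 1 1
p1 (pos 1,3,5,7): XOR of data positions = 0⊕1⊕1 = 0
p2 (pos 2,3,6,7): XOR of data positions = 0⊕1⊕1 = 0
p4 (pos 4,5,6,7): XOR of data positions = 1⊕1⊕1 = 1
Codeword: 0001111

0001111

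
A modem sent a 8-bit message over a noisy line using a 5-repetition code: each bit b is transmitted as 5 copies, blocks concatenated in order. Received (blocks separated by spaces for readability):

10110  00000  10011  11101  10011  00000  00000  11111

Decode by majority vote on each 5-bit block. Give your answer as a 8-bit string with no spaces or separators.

Block 1 (10110): 3 ones → 1
Block 2 (00000): 0 ones → 0
Block 3 (10011): 3 ones → 1
Block 4 (11101): 4 ones → 1
Block 5 (10011): 3 ones → 1
Block 6 (00000): 0 ones → 0
Block 7 (00000): 0 ones → 0
Block 8 (11111): 5 ones → 1

10111001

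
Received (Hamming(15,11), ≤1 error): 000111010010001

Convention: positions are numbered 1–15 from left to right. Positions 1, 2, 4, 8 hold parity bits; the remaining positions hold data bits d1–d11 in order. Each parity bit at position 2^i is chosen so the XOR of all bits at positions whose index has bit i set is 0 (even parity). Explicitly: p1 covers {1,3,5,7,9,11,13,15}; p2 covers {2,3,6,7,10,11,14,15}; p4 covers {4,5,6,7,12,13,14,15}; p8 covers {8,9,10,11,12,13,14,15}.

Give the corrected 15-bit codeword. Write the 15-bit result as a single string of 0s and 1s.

000111010000001

s1 (pos 1,3,5,7,9,11,13,15): 0⊕0⊕1⊕0⊕0⊕1⊕0⊕1 = 1
s2 (pos 2,3,6,7,10,11,14,15): 0⊕0⊕1⊕0⊕0⊕1⊕0⊕1 = 1
s4 (pos 4,5,6,7,12,13,14,15): 1⊕1⊕1⊕0⊕0⊕0⊕0⊕1 = 0
s8 (pos 8,9,10,11,12,13,14,15): 1⊕0⊕0⊕1⊕0⊕0⊕0⊕1 = 1
Syndrome s8…s1 = 1011 → error at position 11.
Flip position 11: 000111010010001 → 000111010000001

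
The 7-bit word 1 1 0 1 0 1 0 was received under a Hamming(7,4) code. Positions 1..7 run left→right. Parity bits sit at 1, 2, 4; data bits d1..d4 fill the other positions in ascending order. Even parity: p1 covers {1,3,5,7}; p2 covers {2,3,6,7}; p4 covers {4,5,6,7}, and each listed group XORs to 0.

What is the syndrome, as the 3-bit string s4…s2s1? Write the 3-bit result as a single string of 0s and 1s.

001

s1 (pos 1,3,5,7): 1⊕0⊕0⊕0 = 1
s2 (pos 2,3,6,7): 1⊕0⊕1⊕0 = 0
s4 (pos 4,5,6,7): 1⊕0⊕1⊕0 = 0
Syndrome s4…s1 = 001 → error at position 1.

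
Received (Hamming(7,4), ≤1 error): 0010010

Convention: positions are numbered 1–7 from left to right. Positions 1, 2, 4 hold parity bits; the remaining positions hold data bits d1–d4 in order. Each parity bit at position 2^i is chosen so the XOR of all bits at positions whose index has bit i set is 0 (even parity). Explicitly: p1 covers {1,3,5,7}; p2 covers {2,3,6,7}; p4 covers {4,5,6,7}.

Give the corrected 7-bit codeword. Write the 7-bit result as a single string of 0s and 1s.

s1 (pos 1,3,5,7): 0⊕1⊕0⊕0 = 1
s2 (pos 2,3,6,7): 0⊕1⊕1⊕0 = 0
s4 (pos 4,5,6,7): 0⊕0⊕1⊕0 = 1
Syndrome s4…s1 = 101 → error at position 5.
Flip position 5: 0010010 → 0010110

0010110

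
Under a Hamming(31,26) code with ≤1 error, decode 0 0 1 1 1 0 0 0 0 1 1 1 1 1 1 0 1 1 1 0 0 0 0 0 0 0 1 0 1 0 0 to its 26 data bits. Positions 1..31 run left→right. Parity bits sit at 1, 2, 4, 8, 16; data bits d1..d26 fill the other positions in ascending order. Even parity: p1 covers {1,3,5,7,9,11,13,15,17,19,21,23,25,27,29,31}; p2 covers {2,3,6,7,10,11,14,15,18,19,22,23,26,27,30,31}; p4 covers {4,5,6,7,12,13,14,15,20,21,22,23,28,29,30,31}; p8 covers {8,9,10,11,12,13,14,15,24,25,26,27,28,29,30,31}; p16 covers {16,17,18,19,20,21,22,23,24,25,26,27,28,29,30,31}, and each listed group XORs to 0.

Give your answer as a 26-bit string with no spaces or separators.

s1 (pos 1,3,5,7,9,11,13,15,17,19,21,23,25,27,29,31): 0⊕1⊕1⊕0⊕0⊕1⊕1⊕1⊕1⊕1⊕0⊕0⊕0⊕1⊕1⊕0 = 1
s2 (pos 2,3,6,7,10,11,14,15,18,19,22,23,26,27,30,31): 0⊕1⊕0⊕0⊕1⊕1⊕1⊕1⊕1⊕1⊕0⊕0⊕0⊕1⊕0⊕0 = 0
s4 (pos 4,5,6,7,12,13,14,15,20,21,22,23,28,29,30,31): 1⊕1⊕0⊕0⊕1⊕1⊕1⊕1⊕0⊕0⊕0⊕0⊕0⊕1⊕0⊕0 = 1
s8 (pos 8,9,10,11,12,13,14,15,24,25,26,27,28,29,30,31): 0⊕0⊕1⊕1⊕1⊕1⊕1⊕1⊕0⊕0⊕0⊕1⊕0⊕1⊕0⊕0 = 0
s16 (pos 16,17,18,19,20,21,22,23,24,25,26,27,28,29,30,31): 0⊕1⊕1⊕1⊕0⊕0⊕0⊕0⊕0⊕0⊕0⊕1⊕0⊕1⊕0⊕0 = 1
Syndrome s16…s1 = 10101 → error at position 21.
Flip position 21: 0011100001111110111000000010100 → 0011100001111110111010000010100
Read data bits from positions 3,5,6,7,9,10,11,12,13,14,15,17,18,19,20,21,22,23,24,25,26,27,28,29,30,31: 11000111111111010000010100

11000111111111010000010100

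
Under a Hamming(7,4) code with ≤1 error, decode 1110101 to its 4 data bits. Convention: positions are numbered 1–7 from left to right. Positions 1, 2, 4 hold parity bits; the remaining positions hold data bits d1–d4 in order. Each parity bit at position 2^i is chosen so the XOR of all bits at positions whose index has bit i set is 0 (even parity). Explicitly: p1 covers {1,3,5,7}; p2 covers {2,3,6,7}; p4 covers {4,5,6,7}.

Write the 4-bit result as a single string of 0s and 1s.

s1 (pos 1,3,5,7): 1⊕1⊕1⊕1 = 0
s2 (pos 2,3,6,7): 1⊕1⊕0⊕1 = 1
s4 (pos 4,5,6,7): 0⊕1⊕0⊕1 = 0
Syndrome s4…s1 = 010 → error at position 2.
Flip position 2: 1110101 → 1010101
Read data bits from positions 3,5,6,7: 1101

1101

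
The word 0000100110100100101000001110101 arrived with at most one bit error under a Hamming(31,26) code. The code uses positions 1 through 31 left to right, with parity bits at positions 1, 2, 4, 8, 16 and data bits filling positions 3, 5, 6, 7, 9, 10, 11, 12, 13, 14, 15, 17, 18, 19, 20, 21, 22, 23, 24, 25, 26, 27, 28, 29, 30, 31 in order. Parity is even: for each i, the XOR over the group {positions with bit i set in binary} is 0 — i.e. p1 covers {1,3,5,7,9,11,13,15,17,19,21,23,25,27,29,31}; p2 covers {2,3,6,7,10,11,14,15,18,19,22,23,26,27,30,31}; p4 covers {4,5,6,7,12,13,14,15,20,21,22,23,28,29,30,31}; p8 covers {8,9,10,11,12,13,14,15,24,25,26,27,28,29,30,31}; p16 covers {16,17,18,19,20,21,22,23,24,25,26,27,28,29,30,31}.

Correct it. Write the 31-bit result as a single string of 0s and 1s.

0000100110100100101000000110101

s1 (pos 1,3,5,7,9,11,13,15,17,19,21,23,25,27,29,31): 0⊕0⊕1⊕0⊕1⊕1⊕0⊕0⊕1⊕1⊕0⊕0⊕1⊕1⊕1⊕1 = 1
s2 (pos 2,3,6,7,10,11,14,15,18,19,22,23,26,27,30,31): 0⊕0⊕0⊕0⊕0⊕1⊕1⊕0⊕0⊕1⊕0⊕0⊕1⊕1⊕0⊕1 = 0
s4 (pos 4,5,6,7,12,13,14,15,20,21,22,23,28,29,30,31): 0⊕1⊕0⊕0⊕0⊕0⊕1⊕0⊕0⊕0⊕0⊕0⊕0⊕1⊕0⊕1 = 0
s8 (pos 8,9,10,11,12,13,14,15,24,25,26,27,28,29,30,31): 1⊕1⊕0⊕1⊕0⊕0⊕1⊕0⊕0⊕1⊕1⊕1⊕0⊕1⊕0⊕1 = 1
s16 (pos 16,17,18,19,20,21,22,23,24,25,26,27,28,29,30,31): 0⊕1⊕0⊕1⊕0⊕0⊕0⊕0⊕0⊕1⊕1⊕1⊕0⊕1⊕0⊕1 = 1
Syndrome s16…s1 = 11001 → error at position 25.
Flip position 25: 0000100110100100101000001110101 → 0000100110100100101000000110101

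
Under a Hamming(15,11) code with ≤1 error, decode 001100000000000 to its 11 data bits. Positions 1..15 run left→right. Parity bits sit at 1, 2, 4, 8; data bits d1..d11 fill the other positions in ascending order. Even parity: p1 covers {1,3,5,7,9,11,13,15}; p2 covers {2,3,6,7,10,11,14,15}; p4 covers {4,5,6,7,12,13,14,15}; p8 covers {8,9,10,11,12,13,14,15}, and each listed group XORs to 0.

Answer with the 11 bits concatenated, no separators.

s1 (pos 1,3,5,7,9,11,13,15): 0⊕1⊕0⊕0⊕0⊕0⊕0⊕0 = 1
s2 (pos 2,3,6,7,10,11,14,15): 0⊕1⊕0⊕0⊕0⊕0⊕0⊕0 = 1
s4 (pos 4,5,6,7,12,13,14,15): 1⊕0⊕0⊕0⊕0⊕0⊕0⊕0 = 1
s8 (pos 8,9,10,11,12,13,14,15): 0⊕0⊕0⊕0⊕0⊕0⊕0⊕0 = 0
Syndrome s8…s1 = 0111 → error at position 7.
Flip position 7: 001100000000000 → 001100100000000
Read data bits from positions 3,5,6,7,9,10,11,12,13,14,15: 10010000000

10010000000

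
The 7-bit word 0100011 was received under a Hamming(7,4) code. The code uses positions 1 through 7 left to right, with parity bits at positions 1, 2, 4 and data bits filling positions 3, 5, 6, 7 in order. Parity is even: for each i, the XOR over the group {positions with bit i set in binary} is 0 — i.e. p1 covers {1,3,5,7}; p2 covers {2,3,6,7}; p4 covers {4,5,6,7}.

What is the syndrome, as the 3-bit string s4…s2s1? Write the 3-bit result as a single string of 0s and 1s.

011

s1 (pos 1,3,5,7): 0⊕0⊕0⊕1 = 1
s2 (pos 2,3,6,7): 1⊕0⊕1⊕1 = 1
s4 (pos 4,5,6,7): 0⊕0⊕1⊕1 = 0
Syndrome s4…s1 = 011 → error at position 3.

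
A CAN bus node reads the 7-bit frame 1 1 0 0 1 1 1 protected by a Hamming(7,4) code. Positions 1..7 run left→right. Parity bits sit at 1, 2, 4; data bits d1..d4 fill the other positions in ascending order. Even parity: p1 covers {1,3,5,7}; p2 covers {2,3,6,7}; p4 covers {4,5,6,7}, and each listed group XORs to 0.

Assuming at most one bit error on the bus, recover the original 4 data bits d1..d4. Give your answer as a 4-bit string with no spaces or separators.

0110

s1 (pos 1,3,5,7): 1⊕0⊕1⊕1 = 1
s2 (pos 2,3,6,7): 1⊕0⊕1⊕1 = 1
s4 (pos 4,5,6,7): 0⊕1⊕1⊕1 = 1
Syndrome s4…s1 = 111 → error at position 7.
Flip position 7: 1100111 → 1100110
Read data bits from positions 3,5,6,7: 0110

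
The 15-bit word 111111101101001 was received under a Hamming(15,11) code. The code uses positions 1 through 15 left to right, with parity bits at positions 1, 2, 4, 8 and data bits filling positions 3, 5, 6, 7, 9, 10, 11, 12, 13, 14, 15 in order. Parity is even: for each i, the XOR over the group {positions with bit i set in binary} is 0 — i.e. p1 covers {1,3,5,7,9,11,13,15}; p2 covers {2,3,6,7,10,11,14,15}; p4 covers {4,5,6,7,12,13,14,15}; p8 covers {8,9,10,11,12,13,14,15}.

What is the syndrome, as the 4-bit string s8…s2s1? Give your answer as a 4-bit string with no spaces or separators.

s1 (pos 1,3,5,7,9,11,13,15): 1⊕1⊕1⊕1⊕1⊕0⊕0⊕1 = 0
s2 (pos 2,3,6,7,10,11,14,15): 1⊕1⊕1⊕1⊕1⊕0⊕0⊕1 = 0
s4 (pos 4,5,6,7,12,13,14,15): 1⊕1⊕1⊕1⊕1⊕0⊕0⊕1 = 0
s8 (pos 8,9,10,11,12,13,14,15): 0⊕1⊕1⊕0⊕1⊕0⊕0⊕1 = 0
Syndrome s8…s1 = 0000 → no error.

0000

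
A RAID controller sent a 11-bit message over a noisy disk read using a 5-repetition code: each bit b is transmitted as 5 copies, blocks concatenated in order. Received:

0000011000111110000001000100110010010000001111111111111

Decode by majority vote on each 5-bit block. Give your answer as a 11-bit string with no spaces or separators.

Block 1 (00000): 0 ones → 0
Block 2 (11000): 2 ones → 0
Block 3 (11111): 5 ones → 1
Block 4 (00000): 0 ones → 0
Block 5 (01000): 1 one → 0
Block 6 (10011): 3 ones → 1
Block 7 (00100): 1 one → 0
Block 8 (10000): 1 one → 0
Block 9 (00111): 3 ones → 1
Block 10 (11111): 5 ones → 1
Block 11 (11111): 5 ones → 1

00100100111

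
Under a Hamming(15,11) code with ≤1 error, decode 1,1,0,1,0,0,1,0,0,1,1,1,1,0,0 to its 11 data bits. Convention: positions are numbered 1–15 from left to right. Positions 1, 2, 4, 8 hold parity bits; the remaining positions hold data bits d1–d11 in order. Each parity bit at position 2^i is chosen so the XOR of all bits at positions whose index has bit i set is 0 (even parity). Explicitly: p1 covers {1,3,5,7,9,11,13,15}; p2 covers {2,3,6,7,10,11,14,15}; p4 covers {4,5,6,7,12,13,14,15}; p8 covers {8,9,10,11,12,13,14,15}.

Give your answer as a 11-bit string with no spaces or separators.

00010111100

s1 (pos 1,3,5,7,9,11,13,15): 1⊕0⊕0⊕1⊕0⊕1⊕1⊕0 = 0
s2 (pos 2,3,6,7,10,11,14,15): 1⊕0⊕0⊕1⊕1⊕1⊕0⊕0 = 0
s4 (pos 4,5,6,7,12,13,14,15): 1⊕0⊕0⊕1⊕1⊕1⊕0⊕0 = 0
s8 (pos 8,9,10,11,12,13,14,15): 0⊕0⊕1⊕1⊕1⊕1⊕0⊕0 = 0
Syndrome s8…s1 = 0000 → no error.
Read data bits from positions 3,5,6,7,9,10,11,12,13,14,15: 00010111100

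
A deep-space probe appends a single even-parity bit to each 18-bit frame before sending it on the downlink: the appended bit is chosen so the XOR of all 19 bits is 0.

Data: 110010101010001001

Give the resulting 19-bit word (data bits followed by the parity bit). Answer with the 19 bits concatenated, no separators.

XOR of the 18 data bits: 1⊕1⊕0⊕0⊕1⊕0⊕1⊕0⊕1⊕0⊕1⊕0⊕0⊕0⊕1⊕0⊕0⊕1 = 0
Parity bit = 0 (so all 19 bits XOR to 0).

1100101010100010010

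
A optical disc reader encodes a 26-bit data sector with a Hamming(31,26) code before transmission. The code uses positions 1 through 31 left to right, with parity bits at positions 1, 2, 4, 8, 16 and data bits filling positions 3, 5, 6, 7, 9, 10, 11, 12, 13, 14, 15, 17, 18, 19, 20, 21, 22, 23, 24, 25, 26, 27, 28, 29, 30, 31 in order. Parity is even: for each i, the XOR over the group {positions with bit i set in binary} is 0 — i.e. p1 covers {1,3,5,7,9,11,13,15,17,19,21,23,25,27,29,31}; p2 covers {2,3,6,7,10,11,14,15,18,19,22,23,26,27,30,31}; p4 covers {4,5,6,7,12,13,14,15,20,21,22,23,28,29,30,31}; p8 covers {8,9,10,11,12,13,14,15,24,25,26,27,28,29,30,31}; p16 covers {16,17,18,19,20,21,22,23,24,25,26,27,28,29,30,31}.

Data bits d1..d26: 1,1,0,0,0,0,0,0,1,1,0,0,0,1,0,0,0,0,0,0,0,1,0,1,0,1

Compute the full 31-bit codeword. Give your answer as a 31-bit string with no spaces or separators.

1111100100001100001000000010101

Place data at non-parity positions: p1 p2 1 p4 1 0 0 p8 0 0 0 0 1 1 0 p16 0 0 1 0 0 0 0 0 0 0 1 0 1 0 1
p1 (pos 1,3,5,7,9,11,13,15,17,19,21,23,25,27,29,31): XOR of data positions = 1⊕1⊕0⊕0⊕0⊕1⊕0⊕0⊕1⊕0⊕0⊕0⊕1⊕1⊕1 = 1
p2 (pos 2,3,6,7,10,11,14,15,18,19,22,23,26,27,30,31): XOR of data positions = 1⊕0⊕0⊕0⊕0⊕1⊕0⊕0⊕1⊕0⊕0⊕0⊕1⊕0⊕1 = 1
p4 (pos 4,5,6,7,12,13,14,15,20,21,22,23,28,29,30,31): XOR of data positions = 1⊕0⊕0⊕0⊕1⊕1⊕0⊕0⊕0⊕0⊕0⊕0⊕1⊕0⊕1 = 1
p8 (pos 8,9,10,11,12,13,14,15,24,25,26,27,28,29,30,31): XOR of data positions = 0⊕0⊕0⊕0⊕1⊕1⊕0⊕0⊕0⊕0⊕1⊕0⊕1⊕0⊕1 = 1
p16 (pos 16,17,18,19,20,21,22,23,24,25,26,27,28,29,30,31): XOR of data positions = 0⊕0⊕1⊕0⊕0⊕0⊕0⊕0⊕0⊕0⊕1⊕0⊕1⊕0⊕1 = 0
Codeword: 1111100100001100001000000010101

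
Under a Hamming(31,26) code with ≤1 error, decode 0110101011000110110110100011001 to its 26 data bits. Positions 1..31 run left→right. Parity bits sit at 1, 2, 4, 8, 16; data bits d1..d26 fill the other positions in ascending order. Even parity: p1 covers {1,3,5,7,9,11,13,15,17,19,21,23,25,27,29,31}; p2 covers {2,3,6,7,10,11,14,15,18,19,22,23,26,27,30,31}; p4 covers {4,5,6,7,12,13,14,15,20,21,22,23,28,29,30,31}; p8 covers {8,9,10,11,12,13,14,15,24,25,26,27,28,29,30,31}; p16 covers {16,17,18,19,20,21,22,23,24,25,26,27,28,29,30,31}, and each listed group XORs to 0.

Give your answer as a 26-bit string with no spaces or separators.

11011101011110110100011001

s1 (pos 1,3,5,7,9,11,13,15,17,19,21,23,25,27,29,31): 0⊕1⊕1⊕1⊕1⊕0⊕0⊕1⊕1⊕0⊕1⊕1⊕0⊕1⊕0⊕1 = 0
s2 (pos 2,3,6,7,10,11,14,15,18,19,22,23,26,27,30,31): 1⊕1⊕0⊕1⊕1⊕0⊕1⊕1⊕1⊕0⊕0⊕1⊕0⊕1⊕0⊕1 = 0
s4 (pos 4,5,6,7,12,13,14,15,20,21,22,23,28,29,30,31): 0⊕1⊕0⊕1⊕0⊕0⊕1⊕1⊕1⊕1⊕0⊕1⊕1⊕0⊕0⊕1 = 1
s8 (pos 8,9,10,11,12,13,14,15,24,25,26,27,28,29,30,31): 0⊕1⊕1⊕0⊕0⊕0⊕1⊕1⊕0⊕0⊕0⊕1⊕1⊕0⊕0⊕1 = 1
s16 (pos 16,17,18,19,20,21,22,23,24,25,26,27,28,29,30,31): 0⊕1⊕1⊕0⊕1⊕1⊕0⊕1⊕0⊕0⊕0⊕1⊕1⊕0⊕0⊕1 = 0
Syndrome s16…s1 = 01100 → error at position 12.
Flip position 12: 0110101011000110110110100011001 → 0110101011010110110110100011001
Read data bits from positions 3,5,6,7,9,10,11,12,13,14,15,17,18,19,20,21,22,23,24,25,26,27,28,29,30,31: 11011101011110110100011001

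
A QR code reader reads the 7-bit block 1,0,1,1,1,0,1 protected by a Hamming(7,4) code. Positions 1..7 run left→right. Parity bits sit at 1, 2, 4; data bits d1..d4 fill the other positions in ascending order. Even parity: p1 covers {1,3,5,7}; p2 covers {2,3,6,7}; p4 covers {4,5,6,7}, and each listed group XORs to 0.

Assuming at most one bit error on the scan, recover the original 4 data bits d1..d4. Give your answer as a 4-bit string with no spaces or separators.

s1 (pos 1,3,5,7): 1⊕1⊕1⊕1 = 0
s2 (pos 2,3,6,7): 0⊕1⊕0⊕1 = 0
s4 (pos 4,5,6,7): 1⊕1⊕0⊕1 = 1
Syndrome s4…s1 = 100 → error at position 4.
Flip position 4: 1011101 → 1010101
Read data bits from positions 3,5,6,7: 1101

1101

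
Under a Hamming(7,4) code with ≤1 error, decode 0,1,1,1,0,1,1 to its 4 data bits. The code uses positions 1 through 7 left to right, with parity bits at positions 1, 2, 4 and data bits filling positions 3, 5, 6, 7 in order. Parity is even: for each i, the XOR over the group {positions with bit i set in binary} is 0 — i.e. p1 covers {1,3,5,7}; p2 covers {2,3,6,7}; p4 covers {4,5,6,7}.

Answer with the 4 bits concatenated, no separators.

1011

s1 (pos 1,3,5,7): 0⊕1⊕0⊕1 = 0
s2 (pos 2,3,6,7): 1⊕1⊕1⊕1 = 0
s4 (pos 4,5,6,7): 1⊕0⊕1⊕1 = 1
Syndrome s4…s1 = 100 → error at position 4.
Flip position 4: 0111011 → 0110011
Read data bits from positions 3,5,6,7: 1011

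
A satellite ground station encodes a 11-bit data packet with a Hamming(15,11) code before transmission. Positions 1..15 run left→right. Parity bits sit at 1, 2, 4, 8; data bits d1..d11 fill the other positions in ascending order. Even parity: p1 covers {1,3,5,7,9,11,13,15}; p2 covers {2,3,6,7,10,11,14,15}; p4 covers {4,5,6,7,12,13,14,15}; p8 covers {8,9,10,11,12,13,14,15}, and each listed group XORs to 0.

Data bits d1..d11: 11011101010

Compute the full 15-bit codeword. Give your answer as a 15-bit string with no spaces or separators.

Place data at non-parity positions: p1 p2 1 p4 1 0 1 p8 1 1 0 1 0 1 0
p1 (pos 1,3,5,7,9,11,13,15): XOR of data positions = 1⊕1⊕1⊕1⊕0⊕0⊕0 = 0
p2 (pos 2,3,6,7,10,11,14,15): XOR of data positions = 1⊕0⊕1⊕1⊕0⊕1⊕0 = 0
p4 (pos 4,5,6,7,12,13,14,15): XOR of data positions = 1⊕0⊕1⊕1⊕0⊕1⊕0 = 0
p8 (pos 8,9,10,11,12,13,14,15): XOR of data positions = 1⊕1⊕0⊕1⊕0⊕1⊕0 = 0
Codeword: 001010101101010

001010101101010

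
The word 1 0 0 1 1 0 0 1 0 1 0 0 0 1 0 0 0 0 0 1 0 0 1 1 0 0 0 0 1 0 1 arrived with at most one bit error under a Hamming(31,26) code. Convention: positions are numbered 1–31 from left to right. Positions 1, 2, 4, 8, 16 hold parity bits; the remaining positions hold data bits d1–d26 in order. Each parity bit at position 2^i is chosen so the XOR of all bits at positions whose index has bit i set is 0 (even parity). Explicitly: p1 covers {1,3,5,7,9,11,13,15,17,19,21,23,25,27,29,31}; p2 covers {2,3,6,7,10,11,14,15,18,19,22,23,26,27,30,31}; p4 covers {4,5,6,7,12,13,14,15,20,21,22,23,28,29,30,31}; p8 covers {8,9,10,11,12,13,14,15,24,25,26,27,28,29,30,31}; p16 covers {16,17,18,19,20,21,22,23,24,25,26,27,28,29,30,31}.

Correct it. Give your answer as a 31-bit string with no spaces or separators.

s1 (pos 1,3,5,7,9,11,13,15,17,19,21,23,25,27,29,31): 1⊕0⊕1⊕0⊕0⊕0⊕0⊕0⊕0⊕0⊕0⊕1⊕0⊕0⊕1⊕1 = 1
s2 (pos 2,3,6,7,10,11,14,15,18,19,22,23,26,27,30,31): 0⊕0⊕0⊕0⊕1⊕0⊕1⊕0⊕0⊕0⊕0⊕1⊕0⊕0⊕0⊕1 = 0
s4 (pos 4,5,6,7,12,13,14,15,20,21,22,23,28,29,30,31): 1⊕1⊕0⊕0⊕0⊕0⊕1⊕0⊕1⊕0⊕0⊕1⊕0⊕1⊕0⊕1 = 1
s8 (pos 8,9,10,11,12,13,14,15,24,25,26,27,28,29,30,31): 1⊕0⊕1⊕0⊕0⊕0⊕1⊕0⊕1⊕0⊕0⊕0⊕0⊕1⊕0⊕1 = 0
s16 (pos 16,17,18,19,20,21,22,23,24,25,26,27,28,29,30,31): 0⊕0⊕0⊕0⊕1⊕0⊕0⊕1⊕1⊕0⊕0⊕0⊕0⊕1⊕0⊕1 = 1
Syndrome s16…s1 = 10101 → error at position 21.
Flip position 21: 1001100101000100000100110000101 → 1001100101000100000110110000101

1001100101000100000110110000101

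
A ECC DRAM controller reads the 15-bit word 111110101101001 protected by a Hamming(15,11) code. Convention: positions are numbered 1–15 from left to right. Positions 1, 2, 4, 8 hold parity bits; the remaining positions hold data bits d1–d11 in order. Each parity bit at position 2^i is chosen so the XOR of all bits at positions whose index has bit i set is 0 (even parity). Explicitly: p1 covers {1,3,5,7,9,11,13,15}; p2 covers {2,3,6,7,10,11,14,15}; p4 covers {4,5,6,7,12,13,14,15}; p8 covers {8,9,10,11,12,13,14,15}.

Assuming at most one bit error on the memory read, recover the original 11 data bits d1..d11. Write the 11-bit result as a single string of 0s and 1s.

s1 (pos 1,3,5,7,9,11,13,15): 1⊕1⊕1⊕1⊕1⊕0⊕0⊕1 = 0
s2 (pos 2,3,6,7,10,11,14,15): 1⊕1⊕0⊕1⊕1⊕0⊕0⊕1 = 1
s4 (pos 4,5,6,7,12,13,14,15): 1⊕1⊕0⊕1⊕1⊕0⊕0⊕1 = 1
s8 (pos 8,9,10,11,12,13,14,15): 0⊕1⊕1⊕0⊕1⊕0⊕0⊕1 = 0
Syndrome s8…s1 = 0110 → error at position 6.
Flip position 6: 111110101101001 → 111111101101001
Read data bits from positions 3,5,6,7,9,10,11,12,13,14,15: 11111101001

11111101001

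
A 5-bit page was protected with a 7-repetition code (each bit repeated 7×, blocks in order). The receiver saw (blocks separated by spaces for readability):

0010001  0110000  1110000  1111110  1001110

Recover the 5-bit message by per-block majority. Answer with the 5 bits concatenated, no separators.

Block 1 (0010001): 2 ones → 0
Block 2 (0110000): 2 ones → 0
Block 3 (1110000): 3 ones → 0
Block 4 (1111110): 6 ones → 1
Block 5 (1001110): 4 ones → 1

00011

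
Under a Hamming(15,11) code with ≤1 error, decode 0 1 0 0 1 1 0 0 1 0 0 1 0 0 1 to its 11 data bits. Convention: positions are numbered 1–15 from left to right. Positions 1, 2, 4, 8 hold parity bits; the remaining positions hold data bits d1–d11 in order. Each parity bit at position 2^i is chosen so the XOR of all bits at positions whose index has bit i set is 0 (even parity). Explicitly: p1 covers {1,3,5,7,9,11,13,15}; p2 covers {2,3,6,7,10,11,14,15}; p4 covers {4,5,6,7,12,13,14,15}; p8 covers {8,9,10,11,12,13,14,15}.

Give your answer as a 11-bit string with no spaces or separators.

s1 (pos 1,3,5,7,9,11,13,15): 0⊕0⊕1⊕0⊕1⊕0⊕0⊕1 = 1
s2 (pos 2,3,6,7,10,11,14,15): 1⊕0⊕1⊕0⊕0⊕0⊕0⊕1 = 1
s4 (pos 4,5,6,7,12,13,14,15): 0⊕1⊕1⊕0⊕1⊕0⊕0⊕1 = 0
s8 (pos 8,9,10,11,12,13,14,15): 0⊕1⊕0⊕0⊕1⊕0⊕0⊕1 = 1
Syndrome s8…s1 = 1011 → error at position 11.
Flip position 11: 010011001001001 → 010011001011001
Read data bits from positions 3,5,6,7,9,10,11,12,13,14,15: 01101011001

01101011001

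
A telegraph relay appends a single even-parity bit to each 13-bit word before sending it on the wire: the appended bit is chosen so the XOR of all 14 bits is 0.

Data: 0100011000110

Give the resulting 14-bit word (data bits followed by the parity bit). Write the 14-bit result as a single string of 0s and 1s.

XOR of the 13 data bits: 0⊕1⊕0⊕0⊕0⊕1⊕1⊕0⊕0⊕0⊕1⊕1⊕0 = 1
Parity bit = 1 (so all 14 bits XOR to 0).

01000110001101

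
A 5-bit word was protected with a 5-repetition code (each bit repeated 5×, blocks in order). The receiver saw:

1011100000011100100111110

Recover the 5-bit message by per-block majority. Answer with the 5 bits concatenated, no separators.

Block 1 (10111): 4 ones → 1
Block 2 (00000): 0 ones → 0
Block 3 (01110): 3 ones → 1
Block 4 (01001): 2 ones → 0
Block 5 (11110): 4 ones → 1

10101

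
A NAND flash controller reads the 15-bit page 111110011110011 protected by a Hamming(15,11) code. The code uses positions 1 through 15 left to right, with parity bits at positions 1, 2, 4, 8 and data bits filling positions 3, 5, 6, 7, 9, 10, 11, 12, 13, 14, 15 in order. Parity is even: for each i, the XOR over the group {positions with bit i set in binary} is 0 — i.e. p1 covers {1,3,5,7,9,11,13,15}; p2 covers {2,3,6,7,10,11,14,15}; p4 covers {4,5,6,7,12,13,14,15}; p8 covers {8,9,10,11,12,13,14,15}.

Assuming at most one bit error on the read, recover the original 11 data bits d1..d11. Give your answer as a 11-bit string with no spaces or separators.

s1 (pos 1,3,5,7,9,11,13,15): 1⊕1⊕1⊕0⊕1⊕1⊕0⊕1 = 0
s2 (pos 2,3,6,7,10,11,14,15): 1⊕1⊕0⊕0⊕1⊕1⊕1⊕1 = 0
s4 (pos 4,5,6,7,12,13,14,15): 1⊕1⊕0⊕0⊕0⊕0⊕1⊕1 = 0
s8 (pos 8,9,10,11,12,13,14,15): 1⊕1⊕1⊕1⊕0⊕0⊕1⊕1 = 0
Syndrome s8…s1 = 0000 → no error.
Read data bits from positions 3,5,6,7,9,10,11,12,13,14,15: 11001110011

11001110011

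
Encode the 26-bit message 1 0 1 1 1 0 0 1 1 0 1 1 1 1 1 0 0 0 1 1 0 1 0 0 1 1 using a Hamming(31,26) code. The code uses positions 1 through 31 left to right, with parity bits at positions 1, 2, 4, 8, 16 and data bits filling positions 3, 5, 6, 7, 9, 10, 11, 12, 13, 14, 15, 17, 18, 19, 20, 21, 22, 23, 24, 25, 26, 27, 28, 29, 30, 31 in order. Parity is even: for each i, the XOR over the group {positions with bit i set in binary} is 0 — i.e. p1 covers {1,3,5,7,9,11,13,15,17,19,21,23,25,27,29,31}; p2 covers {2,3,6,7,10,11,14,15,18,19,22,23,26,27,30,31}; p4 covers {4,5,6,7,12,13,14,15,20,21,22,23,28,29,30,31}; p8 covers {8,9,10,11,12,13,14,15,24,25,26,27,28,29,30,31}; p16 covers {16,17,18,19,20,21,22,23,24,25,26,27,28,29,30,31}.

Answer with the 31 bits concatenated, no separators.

0110011110011011111100011010011

Place data at non-parity positions: p1 p2 1 p4 0 1 1 p8 1 0 0 1 1 0 1 p16 1 1 1 1 0 0 0 1 1 0 1 0 0 1 1
p1 (pos 1,3,5,7,9,11,13,15,17,19,21,23,25,27,29,31): XOR of data positions = 1⊕0⊕1⊕1⊕0⊕1⊕1⊕1⊕1⊕0⊕0⊕1⊕1⊕0⊕1 = 0
p2 (pos 2,3,6,7,10,11,14,15,18,19,22,23,26,27,30,31): XOR of data positions = 1⊕1⊕1⊕0⊕0⊕0⊕1⊕1⊕1⊕0⊕0⊕0⊕1⊕1⊕1 = 1
p4 (pos 4,5,6,7,12,13,14,15,20,21,22,23,28,29,30,31): XOR of data positions = 0⊕1⊕1⊕1⊕1⊕0⊕1⊕1⊕0⊕0⊕0⊕0⊕0⊕1⊕1 = 0
p8 (pos 8,9,10,11,12,13,14,15,24,25,26,27,28,29,30,31): XOR of data positions = 1⊕0⊕0⊕1⊕1⊕0⊕1⊕1⊕1⊕0⊕1⊕0⊕0⊕1⊕1 = 1
p16 (pos 16,17,18,19,20,21,22,23,24,25,26,27,28,29,30,31): XOR of data positions = 1⊕1⊕1⊕1⊕0⊕0⊕0⊕1⊕1⊕0⊕1⊕0⊕0⊕1⊕1 = 1
Codeword: 0110011110011011111100011010011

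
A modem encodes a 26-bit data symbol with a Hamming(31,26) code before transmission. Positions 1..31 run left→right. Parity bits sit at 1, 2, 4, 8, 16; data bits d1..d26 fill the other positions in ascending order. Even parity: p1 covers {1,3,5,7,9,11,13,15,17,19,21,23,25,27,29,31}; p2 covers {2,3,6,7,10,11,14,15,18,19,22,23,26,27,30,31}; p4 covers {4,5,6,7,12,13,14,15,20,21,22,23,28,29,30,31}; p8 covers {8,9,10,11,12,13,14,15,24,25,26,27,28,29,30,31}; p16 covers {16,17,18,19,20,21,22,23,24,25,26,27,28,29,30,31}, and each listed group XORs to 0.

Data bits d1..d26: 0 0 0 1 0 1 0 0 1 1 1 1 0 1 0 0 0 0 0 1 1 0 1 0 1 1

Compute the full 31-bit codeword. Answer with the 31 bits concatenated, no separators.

Place data at non-parity positions: p1 p2 0 p4 0 0 1 p8 0 1 0 0 1 1 1 p16 1 0 1 0 0 0 0 0 1 1 0 1 0 1 1
p1 (pos 1,3,5,7,9,11,13,15,17,19,21,23,25,27,29,31): XOR of data positions = 0⊕0⊕1⊕0⊕0⊕1⊕1⊕1⊕1⊕0⊕0⊕1⊕0⊕0⊕1 = 1
p2 (pos 2,3,6,7,10,11,14,15,18,19,22,23,26,27,30,31): XOR of data positions = 0⊕0⊕1⊕1⊕0⊕1⊕1⊕0⊕1⊕0⊕0⊕1⊕0⊕1⊕1 = 0
p4 (pos 4,5,6,7,12,13,14,15,20,21,22,23,28,29,30,31): XOR of data positions = 0⊕0⊕1⊕0⊕1⊕1⊕1⊕0⊕0⊕0⊕0⊕1⊕0⊕1⊕1 = 1
p8 (pos 8,9,10,11,12,13,14,15,24,25,26,27,28,29,30,31): XOR of data positions = 0⊕1⊕0⊕0⊕1⊕1⊕1⊕0⊕1⊕1⊕0⊕1⊕0⊕1⊕1 = 1
p16 (pos 16,17,18,19,20,21,22,23,24,25,26,27,28,29,30,31): XOR of data positions = 1⊕0⊕1⊕0⊕0⊕0⊕0⊕0⊕1⊕1⊕0⊕1⊕0⊕1⊕1 = 1
Codeword: 1001001101001111101000001101011

1001001101001111101000001101011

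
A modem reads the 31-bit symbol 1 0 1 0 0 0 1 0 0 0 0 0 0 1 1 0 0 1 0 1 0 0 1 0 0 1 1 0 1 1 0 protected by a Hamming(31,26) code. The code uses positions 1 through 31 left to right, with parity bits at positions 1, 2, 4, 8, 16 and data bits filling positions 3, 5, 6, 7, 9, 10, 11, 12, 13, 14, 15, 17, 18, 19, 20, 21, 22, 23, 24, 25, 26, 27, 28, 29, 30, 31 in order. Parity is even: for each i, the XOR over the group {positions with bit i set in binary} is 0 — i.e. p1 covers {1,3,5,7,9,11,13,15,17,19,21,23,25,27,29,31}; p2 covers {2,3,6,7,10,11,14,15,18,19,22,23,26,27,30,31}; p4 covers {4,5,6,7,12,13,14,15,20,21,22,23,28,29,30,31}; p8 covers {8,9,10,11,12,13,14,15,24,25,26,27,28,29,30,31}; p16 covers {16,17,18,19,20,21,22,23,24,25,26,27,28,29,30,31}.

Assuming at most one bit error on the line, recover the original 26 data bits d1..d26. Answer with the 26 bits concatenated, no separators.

s1 (pos 1,3,5,7,9,11,13,15,17,19,21,23,25,27,29,31): 1⊕1⊕0⊕1⊕0⊕0⊕0⊕1⊕0⊕0⊕0⊕1⊕0⊕1⊕1⊕0 = 1
s2 (pos 2,3,6,7,10,11,14,15,18,19,22,23,26,27,30,31): 0⊕1⊕0⊕1⊕0⊕0⊕1⊕1⊕1⊕0⊕0⊕1⊕1⊕1⊕1⊕0 = 1
s4 (pos 4,5,6,7,12,13,14,15,20,21,22,23,28,29,30,31): 0⊕0⊕0⊕1⊕0⊕0⊕1⊕1⊕1⊕0⊕0⊕1⊕0⊕1⊕1⊕0 = 1
s8 (pos 8,9,10,11,12,13,14,15,24,25,26,27,28,29,30,31): 0⊕0⊕0⊕0⊕0⊕0⊕1⊕1⊕0⊕0⊕1⊕1⊕0⊕1⊕1⊕0 = 0
s16 (pos 16,17,18,19,20,21,22,23,24,25,26,27,28,29,30,31): 0⊕0⊕1⊕0⊕1⊕0⊕0⊕1⊕0⊕0⊕1⊕1⊕0⊕1⊕1⊕0 = 1
Syndrome s16…s1 = 10111 → error at position 23.
Flip position 23: 1010001000000110010100100110110 → 1010001000000110010100000110110
Read data bits from positions 3,5,6,7,9,10,11,12,13,14,15,17,18,19,20,21,22,23,24,25,26,27,28,29,30,31: 10010000011010100000110110

10010000011010100000110110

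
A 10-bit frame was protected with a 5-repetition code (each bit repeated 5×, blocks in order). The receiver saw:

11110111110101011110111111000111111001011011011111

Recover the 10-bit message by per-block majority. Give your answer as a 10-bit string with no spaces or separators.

Block 1 (11110): 4 ones → 1
Block 2 (11111): 5 ones → 1
Block 3 (01010): 2 ones → 0
Block 4 (11110): 4 ones → 1
Block 5 (11111): 5 ones → 1
Block 6 (10001): 2 ones → 0
Block 7 (11111): 5 ones → 1
Block 8 (00101): 2 ones → 0
Block 9 (10110): 3 ones → 1
Block 10 (11111): 5 ones → 1

1101101011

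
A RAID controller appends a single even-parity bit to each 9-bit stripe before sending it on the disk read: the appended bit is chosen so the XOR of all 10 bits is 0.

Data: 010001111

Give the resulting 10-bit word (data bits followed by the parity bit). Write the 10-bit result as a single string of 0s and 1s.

0100011111

XOR of the 9 data bits: 0⊕1⊕0⊕0⊕0⊕1⊕1⊕1⊕1 = 1
Parity bit = 1 (so all 10 bits XOR to 0).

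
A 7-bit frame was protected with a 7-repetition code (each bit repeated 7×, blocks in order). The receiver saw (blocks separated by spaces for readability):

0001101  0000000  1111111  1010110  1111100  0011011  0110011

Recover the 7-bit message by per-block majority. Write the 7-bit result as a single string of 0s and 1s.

0011111

Block 1 (0001101): 3 ones → 0
Block 2 (0000000): 0 ones → 0
Block 3 (1111111): 7 ones → 1
Block 4 (1010110): 4 ones → 1
Block 5 (1111100): 5 ones → 1
Block 6 (0011011): 4 ones → 1
Block 7 (0110011): 4 ones → 1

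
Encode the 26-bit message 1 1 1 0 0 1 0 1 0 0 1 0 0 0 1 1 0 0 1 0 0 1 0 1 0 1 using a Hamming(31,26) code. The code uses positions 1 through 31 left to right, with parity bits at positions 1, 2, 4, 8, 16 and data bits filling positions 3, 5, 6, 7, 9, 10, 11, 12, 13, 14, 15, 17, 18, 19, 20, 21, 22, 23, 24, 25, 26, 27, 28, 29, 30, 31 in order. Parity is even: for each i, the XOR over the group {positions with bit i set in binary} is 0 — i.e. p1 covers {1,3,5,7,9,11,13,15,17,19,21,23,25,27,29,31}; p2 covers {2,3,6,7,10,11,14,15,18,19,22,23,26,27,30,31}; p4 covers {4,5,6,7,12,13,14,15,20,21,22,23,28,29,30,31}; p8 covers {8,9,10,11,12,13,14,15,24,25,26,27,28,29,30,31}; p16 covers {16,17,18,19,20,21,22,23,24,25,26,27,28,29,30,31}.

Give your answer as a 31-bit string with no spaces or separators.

Place data at non-parity positions: p1 p2 1 p4 1 1 0 p8 0 1 0 1 0 0 1 p16 0 0 0 1 1 0 0 1 0 0 1 0 1 0 1
p1 (pos 1,3,5,7,9,11,13,15,17,19,21,23,25,27,29,31): XOR of data positions = 1⊕1⊕0⊕0⊕0⊕0⊕1⊕0⊕0⊕1⊕0⊕0⊕1⊕1⊕1 = 1
p2 (pos 2,3,6,7,10,11,14,15,18,19,22,23,26,27,30,31): XOR of data positions = 1⊕1⊕0⊕1⊕0⊕0⊕1⊕0⊕0⊕0⊕0⊕0⊕1⊕0⊕1 = 0
p4 (pos 4,5,6,7,12,13,14,15,20,21,22,23,28,29,30,31): XOR of data positions = 1⊕1⊕0⊕1⊕0⊕0⊕1⊕1⊕1⊕0⊕0⊕0⊕1⊕0⊕1 = 0
p8 (pos 8,9,10,11,12,13,14,15,24,25,26,27,28,29,30,31): XOR of data positions = 0⊕1⊕0⊕1⊕0⊕0⊕1⊕1⊕0⊕0⊕1⊕0⊕1⊕0⊕1 = 1
p16 (pos 16,17,18,19,20,21,22,23,24,25,26,27,28,29,30,31): XOR of data positions = 0⊕0⊕0⊕1⊕1⊕0⊕0⊕1⊕0⊕0⊕1⊕0⊕1⊕0⊕1 = 0
Codeword: 1010110101010010000110010010101

1010110101010010000110010010101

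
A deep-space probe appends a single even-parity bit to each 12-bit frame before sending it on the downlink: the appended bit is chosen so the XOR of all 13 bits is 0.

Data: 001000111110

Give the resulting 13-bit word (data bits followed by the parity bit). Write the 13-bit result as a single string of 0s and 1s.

XOR of the 12 data bits: 0⊕0⊕1⊕0⊕0⊕0⊕1⊕1⊕1⊕1⊕1⊕0 = 0
Parity bit = 0 (so all 13 bits XOR to 0).

0010001111100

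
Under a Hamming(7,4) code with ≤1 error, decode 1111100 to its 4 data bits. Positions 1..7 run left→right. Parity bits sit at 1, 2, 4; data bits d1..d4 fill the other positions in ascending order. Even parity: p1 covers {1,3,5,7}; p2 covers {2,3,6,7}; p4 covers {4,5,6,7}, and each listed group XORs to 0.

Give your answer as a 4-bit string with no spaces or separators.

1100

s1 (pos 1,3,5,7): 1⊕1⊕1⊕0 = 1
s2 (pos 2,3,6,7): 1⊕1⊕0⊕0 = 0
s4 (pos 4,5,6,7): 1⊕1⊕0⊕0 = 0
Syndrome s4…s1 = 001 → error at position 1.
Flip position 1: 1111100 → 0111100
Read data bits from positions 3,5,6,7: 1100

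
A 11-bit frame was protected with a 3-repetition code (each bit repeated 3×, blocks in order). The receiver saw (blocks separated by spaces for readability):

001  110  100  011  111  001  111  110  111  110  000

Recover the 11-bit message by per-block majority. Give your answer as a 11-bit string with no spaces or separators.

Block 1 (001): 1 one → 0
Block 2 (110): 2 ones → 1
Block 3 (100): 1 one → 0
Block 4 (011): 2 ones → 1
Block 5 (111): 3 ones → 1
Block 6 (001): 1 one → 0
Block 7 (111): 3 ones → 1
Block 8 (110): 2 ones → 1
Block 9 (111): 3 ones → 1
Block 10 (110): 2 ones → 1
Block 11 (000): 0 ones → 0

01011011110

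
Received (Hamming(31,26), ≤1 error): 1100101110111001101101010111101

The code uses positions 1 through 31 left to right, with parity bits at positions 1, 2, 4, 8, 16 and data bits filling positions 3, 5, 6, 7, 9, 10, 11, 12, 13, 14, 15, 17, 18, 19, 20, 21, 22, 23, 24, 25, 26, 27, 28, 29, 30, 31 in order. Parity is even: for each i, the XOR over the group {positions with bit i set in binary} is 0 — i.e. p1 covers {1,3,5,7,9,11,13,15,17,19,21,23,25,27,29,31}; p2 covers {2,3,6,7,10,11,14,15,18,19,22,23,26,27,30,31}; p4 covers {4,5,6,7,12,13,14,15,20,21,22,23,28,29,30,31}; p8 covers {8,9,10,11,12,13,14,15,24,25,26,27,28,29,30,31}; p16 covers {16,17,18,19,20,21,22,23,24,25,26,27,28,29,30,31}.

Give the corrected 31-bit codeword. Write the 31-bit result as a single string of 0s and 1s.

s1 (pos 1,3,5,7,9,11,13,15,17,19,21,23,25,27,29,31): 1⊕0⊕1⊕1⊕1⊕1⊕1⊕0⊕1⊕1⊕0⊕0⊕0⊕1⊕1⊕1 = 1
s2 (pos 2,3,6,7,10,11,14,15,18,19,22,23,26,27,30,31): 1⊕0⊕0⊕1⊕0⊕1⊕0⊕0⊕0⊕1⊕1⊕0⊕1⊕1⊕0⊕1 = 0
s4 (pos 4,5,6,7,12,13,14,15,20,21,22,23,28,29,30,31): 0⊕1⊕0⊕1⊕1⊕1⊕0⊕0⊕1⊕0⊕1⊕0⊕1⊕1⊕0⊕1 = 1
s8 (pos 8,9,10,11,12,13,14,15,24,25,26,27,28,29,30,31): 1⊕1⊕0⊕1⊕1⊕1⊕0⊕0⊕1⊕0⊕1⊕1⊕1⊕1⊕0⊕1 = 1
s16 (pos 16,17,18,19,20,21,22,23,24,25,26,27,28,29,30,31): 1⊕1⊕0⊕1⊕1⊕0⊕1⊕0⊕1⊕0⊕1⊕1⊕1⊕1⊕0⊕1 = 1
Syndrome s16…s1 = 11101 → error at position 29.
Flip position 29: 1100101110111001101101010111101 → 1100101110111001101101010111001

1100101110111001101101010111001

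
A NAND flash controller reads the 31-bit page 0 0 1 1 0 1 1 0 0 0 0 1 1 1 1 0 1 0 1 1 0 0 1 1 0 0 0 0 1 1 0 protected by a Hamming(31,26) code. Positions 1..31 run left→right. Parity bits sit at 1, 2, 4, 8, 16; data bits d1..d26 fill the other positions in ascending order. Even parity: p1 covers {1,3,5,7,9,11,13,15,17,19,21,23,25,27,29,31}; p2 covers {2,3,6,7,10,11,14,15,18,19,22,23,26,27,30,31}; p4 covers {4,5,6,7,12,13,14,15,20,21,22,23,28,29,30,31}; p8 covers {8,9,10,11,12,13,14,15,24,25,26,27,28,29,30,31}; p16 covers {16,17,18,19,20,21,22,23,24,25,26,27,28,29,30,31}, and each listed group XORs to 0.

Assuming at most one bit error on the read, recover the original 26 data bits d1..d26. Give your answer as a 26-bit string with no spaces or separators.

10110001111101100110001110

s1 (pos 1,3,5,7,9,11,13,15,17,19,21,23,25,27,29,31): 0⊕1⊕0⊕1⊕0⊕0⊕1⊕1⊕1⊕1⊕0⊕1⊕0⊕0⊕1⊕0 = 0
s2 (pos 2,3,6,7,10,11,14,15,18,19,22,23,26,27,30,31): 0⊕1⊕1⊕1⊕0⊕0⊕1⊕1⊕0⊕1⊕0⊕1⊕0⊕0⊕1⊕0 = 0
s4 (pos 4,5,6,7,12,13,14,15,20,21,22,23,28,29,30,31): 1⊕0⊕1⊕1⊕1⊕1⊕1⊕1⊕1⊕0⊕0⊕1⊕0⊕1⊕1⊕0 = 1
s8 (pos 8,9,10,11,12,13,14,15,24,25,26,27,28,29,30,31): 0⊕0⊕0⊕0⊕1⊕1⊕1⊕1⊕1⊕0⊕0⊕0⊕0⊕1⊕1⊕0 = 1
s16 (pos 16,17,18,19,20,21,22,23,24,25,26,27,28,29,30,31): 0⊕1⊕0⊕1⊕1⊕0⊕0⊕1⊕1⊕0⊕0⊕0⊕0⊕1⊕1⊕0 = 1
Syndrome s16…s1 = 11100 → error at position 28.
Flip position 28: 0011011000011110101100110000110 → 0011011000011110101100110001110
Read data bits from positions 3,5,6,7,9,10,11,12,13,14,15,17,18,19,20,21,22,23,24,25,26,27,28,29,30,31: 10110001111101100110001110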